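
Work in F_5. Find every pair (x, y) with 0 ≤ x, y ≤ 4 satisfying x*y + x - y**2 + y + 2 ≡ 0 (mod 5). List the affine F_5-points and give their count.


Affine F_5-points: {(0, 2), (0, 4), (1, 3), (1, 4), (2, 4), (3, 0), (3, 4), (4, 1), (4, 4)}; count = 9.

For each of the 25 pairs (x, y) ∈ F_5², evaluate f(x, y) mod 5. Record the zeros.
  x = 0: [0↦2, 1↦2, 2↦0, 3↦1, 4↦0]  zeros at y ∈ {2, 4}
  x = 1: [0↦3, 1↦4, 2↦3, 3↦0, 4↦0]  zeros at y ∈ {3, 4}
  x = 2: [0↦4, 1↦1, 2↦1, 3↦4, 4↦0]  zeros at y ∈ {4}
  x = 3: [0↦0, 1↦3, 2↦4, 3↦3, 4↦0]  zeros at y ∈ {0, 4}
  x = 4: [0↦1, 1↦0, 2↦2, 3↦2, 4↦0]  zeros at y ∈ {1, 4}
Collecting zeros: affine points = {(0, 2), (0, 4), (1, 3), (1, 4), (2, 4), (3, 0), (3, 4), (4, 1), (4, 4)}.
Total count |C(F_5)_aff| = 9.


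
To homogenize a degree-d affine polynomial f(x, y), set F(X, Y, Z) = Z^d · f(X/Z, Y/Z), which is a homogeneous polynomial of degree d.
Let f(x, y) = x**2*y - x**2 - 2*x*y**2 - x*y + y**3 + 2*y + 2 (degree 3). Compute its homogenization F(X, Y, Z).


F(X, Y, Z) = X**2*Y - X**2*Z - 2*X*Y**2 - X*Y*Z + Y**3 + 2*Y*Z**2 + 2*Z**3

deg(f) = 3.
Substitute x = X/Z, y = Y/Z into f, then multiply by Z^3.
  monomial 1·x^2·y^1 ↦ 1·X^2·Y^1·Z^0.
  monomial -1·x^2·y^0 ↦ -1·X^2·Y^0·Z^1.
  monomial -2·x^1·y^2 ↦ -2·X^1·Y^2·Z^0.
  monomial -1·x^1·y^1 ↦ -1·X^1·Y^1·Z^1.
  monomial 1·x^0·y^3 ↦ 1·X^0·Y^3·Z^0.
  monomial 2·x^0·y^1 ↦ 2·X^0·Y^1·Z^2.
  monomial 2·x^0·y^0 ↦ 2·X^0·Y^0·Z^3.
Collecting: F(X, Y, Z) = X**2*Y - X**2*Z - 2*X*Y**2 - X*Y*Z + Y**3 + 2*Y*Z**2 + 2*Z**3.


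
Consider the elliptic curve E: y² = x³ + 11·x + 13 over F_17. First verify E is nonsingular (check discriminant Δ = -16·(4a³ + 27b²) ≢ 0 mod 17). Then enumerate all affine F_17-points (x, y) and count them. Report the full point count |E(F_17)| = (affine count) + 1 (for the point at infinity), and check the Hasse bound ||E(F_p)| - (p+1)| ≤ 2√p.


Affine points = {(0, 8), (0, 9), (1, 5), (1, 12), (2, 3), (2, 14), (4, 6), (4, 11), (7, 5), (7, 12), (8, 1), (8, 16), (9, 5), (9, 12), (10, 1), (10, 16), (14, 2), (14, 15), (15, 0), (16, 1), (16, 16)}; affine count = 21; |E(F_17)| = 22.

Discriminant check: Δ ∝ 4a³ + 27b² = 4·11³ + 27·13² = 4·1331 + 27·169 ≡ 10 (mod 17). Nonzero ⇒ E is nonsingular.
For each x ∈ F_17, compute rhs = x³ + 11·x + 13 mod 17, then count y ∈ F_17 with y² ≡ rhs.
  x = 0: rhs = 13, matching y values: 8, 9 (2 points).
  x = 1: rhs = 8, matching y values: 5, 12 (2 points).
  x = 2: rhs = 9, matching y values: 3, 14 (2 points).
  x = 3: rhs = 5, matching y values: none (0 points).
  x = 4: rhs = 2, matching y values: 6, 11 (2 points).
  x = 5: rhs = 6, matching y values: none (0 points).
  x = 6: rhs = 6, matching y values: none (0 points).
  x = 7: rhs = 8, matching y values: 5, 12 (2 points).
  x = 8: rhs = 1, matching y values: 1, 16 (2 points).
  x = 9: rhs = 8, matching y values: 5, 12 (2 points).
  x = 10: rhs = 1, matching y values: 1, 16 (2 points).
  x = 11: rhs = 3, matching y values: none (0 points).
  x = 12: rhs = 3, matching y values: none (0 points).
  x = 13: rhs = 7, matching y values: none (0 points).
  x = 14: rhs = 4, matching y values: 2, 15 (2 points).
  x = 15: rhs = 0, matching y values: 0 (1 points).
  x = 16: rhs = 1, matching y values: 1, 16 (2 points).
Total affine count: 21.
Full point count |E(F_17)| = 21 + 1 = 22.
Hasse bound: |22 − (17+1)| = |4| = 4 ≤ 2√17 ≈ 8.2462 ✓.


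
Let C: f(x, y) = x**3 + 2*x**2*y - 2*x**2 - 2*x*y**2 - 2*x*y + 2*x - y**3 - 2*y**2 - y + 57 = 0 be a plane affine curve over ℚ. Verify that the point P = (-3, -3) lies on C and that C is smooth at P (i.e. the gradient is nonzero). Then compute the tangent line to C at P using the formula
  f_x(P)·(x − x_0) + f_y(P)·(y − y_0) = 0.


Tangent line at P: 65*x - 28*y + 111 = 0.

Step 1: f(-3, -3) = 0, so P lies on C.
Step 2: partial derivatives
  f_x(x, y) = 3*x**2 + 4*x*y - 4*x - 2*y**2 - 2*y + 2, f_y(x, y) = 2*x**2 - 4*x*y - 2*x - 3*y**2 - 4*y - 1.
  f_x(P) = 65, f_y(P) = -28 (gradient nonzero, so P is smooth).
Step 3: tangent line at P: 65·(x − -3) + -28·(y − -3) = 0.
Expanding: 65*x - 28*y + 111 = 0.


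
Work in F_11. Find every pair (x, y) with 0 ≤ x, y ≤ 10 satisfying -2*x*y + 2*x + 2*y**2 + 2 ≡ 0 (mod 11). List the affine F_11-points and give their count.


Affine F_11-points: {(1, 5), (1, 7), (2, 4), (2, 9), (3, 6), (3, 8), (5, 2), (5, 3), (10, 0), (10, 10)}; count = 10.

For each of the 121 pairs (x, y) ∈ F_11², evaluate f(x, y) mod 11. Record the zeros.
  x = 0: [0↦2, 1↦4, 2↦10, 3↦9, 4↦1, 5↦8, 6↦8, 7↦1, 8↦9, 9↦10, 10↦4]  zeros at y ∈ ∅
  x = 1: [0↦4, 1↦4, 2↦8, 3↦5, 4↦6, 5↦0, 6↦9, 7↦0, 8↦6, 9↦5, 10↦8]  zeros at y ∈ {5, 7}
  x = 2: [0↦6, 1↦4, 2↦6, 3↦1, 4↦0, 5↦3, 6↦10, 7↦10, 8↦3, 9↦0, 10↦1]  zeros at y ∈ {4, 9}
  x = 3: [0↦8, 1↦4, 2↦4, 3↦8, 4↦5, 5↦6, 6↦0, 7↦9, 8↦0, 9↦6, 10↦5]  zeros at y ∈ {6, 8}
  x = 4: [0↦10, 1↦4, 2↦2, 3↦4, 4↦10, 5↦9, 6↦1, 7↦8, 8↦8, 9↦1, 10↦9]  zeros at y ∈ ∅
  x = 5: [0↦1, 1↦4, 2↦0, 3↦0, 4↦4, 5↦1, 6↦2, 7↦7, 8↦5, 9↦7, 10↦2]  zeros at y ∈ {2, 3}
  x = 6: [0↦3, 1↦4, 2↦9, 3↦7, 4↦9, 5↦4, 6↦3, 7↦6, 8↦2, 9↦2, 10↦6]  zeros at y ∈ ∅
  x = 7: [0↦5, 1↦4, 2↦7, 3↦3, 4↦3, 5↦7, 6↦4, 7↦5, 8↦10, 9↦8, 10↦10]  zeros at y ∈ ∅
  x = 8: [0↦7, 1↦4, 2↦5, 3↦10, 4↦8, 5↦10, 6↦5, 7↦4, 8↦7, 9↦3, 10↦3]  zeros at y ∈ ∅
  x = 9: [0↦9, 1↦4, 2↦3, 3↦6, 4↦2, 5↦2, 6↦6, 7↦3, 8↦4, 9↦9, 10↦7]  zeros at y ∈ ∅
  x = 10: [0↦0, 1↦4, 2↦1, 3↦2, 4↦7, 5↦5, 6↦7, 7↦2, 8↦1, 9↦4, 10↦0]  zeros at y ∈ {0, 10}
Collecting zeros: affine points = {(1, 5), (1, 7), (2, 4), (2, 9), (3, 6), (3, 8), (5, 2), (5, 3), (10, 0), (10, 10)}.
Total count |C(F_11)_aff| = 10.


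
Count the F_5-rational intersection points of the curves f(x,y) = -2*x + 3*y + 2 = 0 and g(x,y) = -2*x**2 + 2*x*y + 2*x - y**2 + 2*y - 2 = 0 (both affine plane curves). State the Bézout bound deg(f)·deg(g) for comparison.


Common zeros: {(4, 2)}; count = 1; Bézout bound = 2.

deg(f) = 1, deg(g) = 2, so Bézout bound = 2.
Scan x ∈ F_5. For each x, list the y ∈ F_5 with f(x, y) ≡ 0 and those with g(x, y) ≡ 0 (mod 5); the common zeros in that column are the intersection.
  x = 0: f ≡ 0 at y ∈ {1}; g ≡ 0 at y ∈ {3, 4}; common: ∅.
  x = 1: f ≡ 0 at y ∈ {0}; g ≡ 0 at y ∈ ∅; common: ∅.
  x = 2: f ≡ 0 at y ∈ {4}; g ≡ 0 at y ∈ ∅; common: ∅.
  x = 3: f ≡ 0 at y ∈ {3}; g ≡ 0 at y ∈ ∅; common: ∅.
  x = 4: f ≡ 0 at y ∈ {2}; g ≡ 0 at y ∈ {2, 3}; common: {2}.
Collecting: common zeros = {(4, 2)}, so the count is 1.
Comparison with the Bézout bound: 1 ≤ 2 = deg(f)·deg(g), as expected for curves with no common component (the affine F_5-count falls short of the bound because intersections may lie at infinity, over extension fields, or carry multiplicity).


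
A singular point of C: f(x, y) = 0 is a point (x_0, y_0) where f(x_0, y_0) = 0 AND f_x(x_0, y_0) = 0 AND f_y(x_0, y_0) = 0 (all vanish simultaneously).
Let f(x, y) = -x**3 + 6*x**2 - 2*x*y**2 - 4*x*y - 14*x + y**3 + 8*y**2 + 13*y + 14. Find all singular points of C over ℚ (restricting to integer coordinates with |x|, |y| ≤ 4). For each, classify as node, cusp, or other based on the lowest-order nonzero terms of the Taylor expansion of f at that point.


Singular points: {(2, -1)}; classification: cusp.

Compute partial derivatives:
  f_x = -3*x**2 + 12*x - 2*y**2 - 4*y - 14.
  f_y = -4*x*y - 4*x + 3*y**2 + 16*y + 13.
Scan x_0 ∈ {−4, ..., 4}. For each x_0, f_y(x_0, y) is a polynomial in y; find its integer roots y ∈ {−4, ..., 4}, then test f_x and f at those candidates.
  x = -4: f_y(-4, y) = 3*y**2 + 32*y + 29; vanishes at y ∈ {-1}. (-4, -1): f_x = -108 ≠ 0.
  x = -3: f_y(-3, y) = 3*y**2 + 28*y + 25; vanishes at y ∈ {-1}. (-3, -1): f_x = -75 ≠ 0.
  x = -2: f_y(-2, y) = 3*y**2 + 24*y + 21; vanishes at y ∈ {-1}. (-2, -1): f_x = -48 ≠ 0.
  x = -1: f_y(-1, y) = 3*y**2 + 20*y + 17; vanishes at y ∈ {-1}. (-1, -1): f_x = -27 ≠ 0.
  x = 0: f_y(0, y) = 3*y**2 + 16*y + 13; vanishes at y ∈ {-1}. (0, -1): f_x = -12 ≠ 0.
  x = 1: f_y(1, y) = 3*y**2 + 12*y + 9; vanishes at y ∈ {-3, -1}. (1, -3): f_x = -11 ≠ 0; (1, -1): f_x = -3 ≠ 0.
  x = 2: f_y(2, y) = 3*y**2 + 8*y + 5; vanishes at y ∈ {-1}. (2, -1): f_x = 0, f = 0 — SINGULAR.
  x = 3: f_y(3, y) = 3*y**2 + 4*y + 1; vanishes at y ∈ {-1}. (3, -1): f_x = -3 ≠ 0.
  x = 4: f_y(4, y) = 3*y**2 - 3; vanishes at y ∈ {-1, 1}. (4, -1): f_x = -12 ≠ 0; (4, 1): f_x = -20 ≠ 0.
Only singular point on the grid: (2, -1).
Classify: substitute x = 2 + u, y = -1 + v and expand: f = -u**3 - 2*u*v**2 + v**3 + v**2.
No constant or linear terms (consistent with a singular point). Quadratic part: v**2. Cubic part: -u**3 - 2*u*v**2 + v**3.
The quadratic part v**2 is a perfect square, so there is a single (double) tangent line v = 0, i.e. y = -1. Restricting the cubic part to that line (v = 0) leaves -u**3 ≠ 0, so f is not divisible by v and the branch is v² ≈ u**3 to lowest order — this is a cusp.
Classification: cusp.


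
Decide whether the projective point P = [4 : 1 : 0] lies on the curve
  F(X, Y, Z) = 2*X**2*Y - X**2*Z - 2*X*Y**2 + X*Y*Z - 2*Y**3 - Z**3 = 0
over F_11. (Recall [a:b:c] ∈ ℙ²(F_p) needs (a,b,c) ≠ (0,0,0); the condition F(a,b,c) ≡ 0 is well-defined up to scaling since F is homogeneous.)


F(4,1,0) ≡ 0 (mod 11); P is on the curve.

Evaluate F(4, 1, 0) term-by-term (mod 11).
  2*X**2*Y ↦ 2·16·1·1 = 32
  -X**2*Z ↦ -1·16·1·0 = 0
  -2*X*Y**2 ↦ -2·4·1·1 = -8
  X*Y*Z ↦ 1·4·1·0 = 0
  -2*Y**3 ↦ -2·1·1·1 = -2
  -Z**3 ↦ -1·1·1·0 = 0
Sum: F(4, 1, 0) = (32) + (0) + (-8) + (0) + (-2) + (0) = 22.
Reducing mod 11: 22 ≡ 0 (mod 11).
Since F(a, b, c) ≡ 0 (mod 11), P lies on the curve.


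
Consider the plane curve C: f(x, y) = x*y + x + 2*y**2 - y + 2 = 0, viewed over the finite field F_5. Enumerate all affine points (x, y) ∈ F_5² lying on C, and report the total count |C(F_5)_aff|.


Affine F_5-points: {(0, 4), (1, 1), (1, 4), (2, 3), (2, 4), (3, 0), (3, 4), (4, 2), (4, 4)}; count = 9.

For each of the 25 pairs (x, y) ∈ F_5², evaluate f(x, y) mod 5. Record the zeros.
  x = 0: [0↦2, 1↦3, 2↦3, 3↦2, 4↦0]  zeros at y ∈ {4}
  x = 1: [0↦3, 1↦0, 2↦1, 3↦1, 4↦0]  zeros at y ∈ {1, 4}
  x = 2: [0↦4, 1↦2, 2↦4, 3↦0, 4↦0]  zeros at y ∈ {3, 4}
  x = 3: [0↦0, 1↦4, 2↦2, 3↦4, 4↦0]  zeros at y ∈ {0, 4}
  x = 4: [0↦1, 1↦1, 2↦0, 3↦3, 4↦0]  zeros at y ∈ {2, 4}
Collecting zeros: affine points = {(0, 4), (1, 1), (1, 4), (2, 3), (2, 4), (3, 0), (3, 4), (4, 2), (4, 4)}.
Total count |C(F_5)_aff| = 9.


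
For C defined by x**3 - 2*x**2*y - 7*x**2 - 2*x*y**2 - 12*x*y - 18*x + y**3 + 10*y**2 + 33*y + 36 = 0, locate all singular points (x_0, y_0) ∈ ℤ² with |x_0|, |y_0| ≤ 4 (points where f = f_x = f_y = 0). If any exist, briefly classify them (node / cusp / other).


Singular points: {(0, -3)}; classification: node.

Compute partial derivatives:
  f_x = 3*x**2 - 4*x*y - 14*x - 2*y**2 - 12*y - 18.
  f_y = -2*x**2 - 4*x*y - 12*x + 3*y**2 + 20*y + 33.
Scan x_0 ∈ {−4, ..., 4}. For each x_0, f_y(x_0, y) is a polynomial in y; find its integer roots y ∈ {−4, ..., 4}, then test f_x and f at those candidates.
  x = -4: f_y(-4, y) = 3*y**2 + 36*y + 49; no integer root y with |y| ≤ 4.
  x = -3: f_y(-3, y) = 3*y**2 + 32*y + 51; no integer root y with |y| ≤ 4.
  x = -2: f_y(-2, y) = 3*y**2 + 28*y + 49; no integer root y with |y| ≤ 4.
  x = -1: f_y(-1, y) = 3*y**2 + 24*y + 43; no integer root y with |y| ≤ 4.
  x = 0: f_y(0, y) = 3*y**2 + 20*y + 33; vanishes at y ∈ {-3}. (0, -3): f_x = 0, f = 0 — SINGULAR.
  x = 1: f_y(1, y) = 3*y**2 + 16*y + 19; no integer root y with |y| ≤ 4.
  x = 2: f_y(2, y) = 3*y**2 + 12*y + 1; no integer root y with |y| ≤ 4.
  x = 3: f_y(3, y) = 3*y**2 + 8*y - 21; no integer root y with |y| ≤ 4.
  x = 4: f_y(4, y) = 3*y**2 + 4*y - 47; no integer root y with |y| ≤ 4.
Only singular point on the grid: (0, -3).
Classify: substitute x = 0 + u, y = -3 + v and expand: f = u**3 - 2*u**2*v - u**2 - 2*u*v**2 + v**3 + v**2.
No constant or linear terms (consistent with a singular point). Quadratic part: -u**2 + v**2. Cubic part: u**3 - 2*u**2*v - 2*u*v**2 + v**3.
The quadratic part v**2 - u**2 = (v − u)(v + u) splits into two distinct linear factors, so there are two distinct tangent lines y − -3 = ±(x − 0) — this is a node (ordinary double point).
Classification: node.


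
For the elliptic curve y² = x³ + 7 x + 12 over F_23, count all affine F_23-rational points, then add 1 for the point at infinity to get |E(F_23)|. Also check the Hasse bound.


Affine points = {(0, 9), (0, 14), (4, 9), (4, 14), (7, 6), (7, 17), (10, 1), (10, 22), (13, 0), (14, 5), (14, 18), (18, 6), (18, 17), (19, 9), (19, 14), (21, 6), (21, 17), (22, 2), (22, 21)}; affine count = 19; |E(F_23)| = 20.

Discriminant check: Δ ∝ 4a³ + 27b² = 4·7³ + 27·12² = 4·343 + 27·144 ≡ 16 (mod 23). Nonzero ⇒ E is nonsingular.
For each x ∈ F_23, compute rhs = x³ + 7·x + 12 mod 23, then count y ∈ F_23 with y² ≡ rhs.
  x = 0: rhs = 12, matching y values: 9, 14 (2 points).
  x = 1: rhs = 20, matching y values: none (0 points).
  x = 2: rhs = 11, matching y values: none (0 points).
  x = 3: rhs = 14, matching y values: none (0 points).
  x = 4: rhs = 12, matching y values: 9, 14 (2 points).
  x = 5: rhs = 11, matching y values: none (0 points).
  x = 6: rhs = 17, matching y values: none (0 points).
  x = 7: rhs = 13, matching y values: 6, 17 (2 points).
  x = 8: rhs = 5, matching y values: none (0 points).
  x = 9: rhs = 22, matching y values: none (0 points).
  x = 10: rhs = 1, matching y values: 1, 22 (2 points).
  x = 11: rhs = 17, matching y values: none (0 points).
  x = 12: rhs = 7, matching y values: none (0 points).
  x = 13: rhs = 0, matching y values: 0 (1 points).
  x = 14: rhs = 2, matching y values: 5, 18 (2 points).
  x = 15: rhs = 19, matching y values: none (0 points).
  x = 16: rhs = 11, matching y values: none (0 points).
  x = 17: rhs = 7, matching y values: none (0 points).
  x = 18: rhs = 13, matching y values: 6, 17 (2 points).
  x = 19: rhs = 12, matching y values: 9, 14 (2 points).
  x = 20: rhs = 10, matching y values: none (0 points).
  x = 21: rhs = 13, matching y values: 6, 17 (2 points).
  x = 22: rhs = 4, matching y values: 2, 21 (2 points).
Total affine count: 19.
Full point count |E(F_23)| = 19 + 1 = 20.
Hasse bound: |20 − (23+1)| = |-4| = 4 ≤ 2√23 ≈ 9.5917 ✓.


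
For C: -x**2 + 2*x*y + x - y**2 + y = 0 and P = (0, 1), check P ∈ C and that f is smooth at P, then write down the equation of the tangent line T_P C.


Tangent line at P: 3*x - y + 1 = 0.

Step 1: f(0, 1) = 0, so P lies on C.
Step 2: partial derivatives
  f_x(x, y) = -2*x + 2*y + 1, f_y(x, y) = 2*x - 2*y + 1.
  f_x(P) = 3, f_y(P) = -1 (gradient nonzero, so P is smooth).
Step 3: tangent line at P: 3·(x − 0) + -1·(y − 1) = 0.
Expanding: 3*x - y + 1 = 0.


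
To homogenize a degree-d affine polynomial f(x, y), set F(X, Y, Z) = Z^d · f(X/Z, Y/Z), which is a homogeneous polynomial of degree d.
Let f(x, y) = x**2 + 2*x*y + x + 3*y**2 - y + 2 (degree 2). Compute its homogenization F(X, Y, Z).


F(X, Y, Z) = X**2 + 2*X*Y + X*Z + 3*Y**2 - Y*Z + 2*Z**2

deg(f) = 2.
Substitute x = X/Z, y = Y/Z into f, then multiply by Z^2.
  monomial 1·x^2·y^0 ↦ 1·X^2·Y^0·Z^0.
  monomial 2·x^1·y^1 ↦ 2·X^1·Y^1·Z^0.
  monomial 1·x^1·y^0 ↦ 1·X^1·Y^0·Z^1.
  monomial 3·x^0·y^2 ↦ 3·X^0·Y^2·Z^0.
  monomial -1·x^0·y^1 ↦ -1·X^0·Y^1·Z^1.
  monomial 2·x^0·y^0 ↦ 2·X^0·Y^0·Z^2.
Collecting: F(X, Y, Z) = X**2 + 2*X*Y + X*Z + 3*Y**2 - Y*Z + 2*Z**2.


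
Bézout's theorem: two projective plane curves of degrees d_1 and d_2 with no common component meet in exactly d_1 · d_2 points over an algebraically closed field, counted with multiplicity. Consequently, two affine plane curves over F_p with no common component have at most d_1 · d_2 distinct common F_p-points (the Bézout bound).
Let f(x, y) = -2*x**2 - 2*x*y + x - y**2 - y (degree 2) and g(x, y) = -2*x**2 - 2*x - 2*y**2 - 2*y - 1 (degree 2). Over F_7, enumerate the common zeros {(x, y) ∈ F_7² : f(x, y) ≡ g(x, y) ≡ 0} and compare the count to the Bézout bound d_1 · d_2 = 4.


Common zeros: ∅; count = 0; Bézout bound = 4.

deg(f) = 2, deg(g) = 2, so Bézout bound = 4.
Scan x ∈ F_7. For each x, list the y ∈ F_7 with f(x, y) ≡ 0 and those with g(x, y) ≡ 0 (mod 7); the common zeros in that column are the intersection.
  x = 0: f ≡ 0 at y ∈ {0, 6}; g ≡ 0 at y ∈ ∅; common: ∅.
  x = 1: f ≡ 0 at y ∈ ∅; g ≡ 0 at y ∈ ∅; common: ∅.
  x = 2: f ≡ 0 at y ∈ {4, 5}; g ≡ 0 at y ∈ ∅; common: ∅.
  x = 3: f ≡ 0 at y ∈ ∅; g ≡ 0 at y ∈ {3}; common: ∅.
  x = 4: f ≡ 0 at y ∈ {0, 5}; g ≡ 0 at y ∈ ∅; common: ∅.
  x = 5: f ≡ 0 at y ∈ {4, 6}; g ≡ 0 at y ∈ ∅; common: ∅.
  x = 6: f ≡ 0 at y ∈ ∅; g ≡ 0 at y ∈ ∅; common: ∅.
Collecting: common zeros = ∅, so the count is 0.
Comparison with the Bézout bound: 0 ≤ 4 = deg(f)·deg(g), as expected for curves with no common component (the affine F_7-count falls short of the bound because intersections may lie at infinity, over extension fields, or carry multiplicity).


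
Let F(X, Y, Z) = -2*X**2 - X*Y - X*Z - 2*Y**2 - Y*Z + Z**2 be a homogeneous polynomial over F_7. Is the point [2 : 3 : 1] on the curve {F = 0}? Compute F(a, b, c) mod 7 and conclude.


F(2,3,1) ≡ 6 (mod 7); P is NOT on the curve.

Evaluate F(2, 3, 1) term-by-term (mod 7).
  -2*X**2 ↦ -2·4·1·1 = -8
  -X*Y ↦ -1·2·3·1 = -6
  -X*Z ↦ -1·2·1·1 = -2
  -2*Y**2 ↦ -2·1·9·1 = -18
  -Y*Z ↦ -1·1·3·1 = -3
  Z**2 ↦ 1·1·1·1 = 1
Sum: F(2, 3, 1) = (-8) + (-6) + (-2) + (-18) + (-3) + (1) = -36.
Reducing mod 7: -36 ≡ 6 (mod 7).
Since F(a, b, c) ≡ 6 ≠ 0 (mod 7), P does NOT lie on the curve.


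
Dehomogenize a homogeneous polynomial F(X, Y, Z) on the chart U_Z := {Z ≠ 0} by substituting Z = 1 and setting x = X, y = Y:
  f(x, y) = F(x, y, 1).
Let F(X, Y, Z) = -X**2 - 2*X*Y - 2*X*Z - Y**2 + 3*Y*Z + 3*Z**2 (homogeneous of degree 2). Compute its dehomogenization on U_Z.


f(x, y) = -x**2 - 2*x*y - 2*x - y**2 + 3*y + 3

On U_Z we set Z = 1. Each monomial c·X^i·Y^j·Z^k in F becomes c·x^i·y^j·1^k = c·x^i·y^j.
Substituting Z = 1: F(X, Y, 1) = -x**2 - 2*x*y - 2*x - y**2 + 3*y + 3.
Note: deg(f) ≤ deg(F) = 2; strict inequality happens when F is divisible by Z (lost terms).


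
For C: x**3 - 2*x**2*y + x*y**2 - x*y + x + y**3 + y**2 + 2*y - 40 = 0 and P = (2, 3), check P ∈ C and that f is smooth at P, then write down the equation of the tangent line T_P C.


Tangent line at P: -5*x + 37*y - 101 = 0.

Step 1: f(2, 3) = 0, so P lies on C.
Step 2: partial derivatives
  f_x(x, y) = 3*x**2 - 4*x*y + y**2 - y + 1, f_y(x, y) = -2*x**2 + 2*x*y - x + 3*y**2 + 2*y + 2.
  f_x(P) = -5, f_y(P) = 37 (gradient nonzero, so P is smooth).
Step 3: tangent line at P: -5·(x − 2) + 37·(y − 3) = 0.
Expanding: -5*x + 37*y - 101 = 0.


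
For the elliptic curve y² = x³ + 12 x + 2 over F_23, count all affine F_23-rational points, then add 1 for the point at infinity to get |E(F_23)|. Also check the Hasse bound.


Affine points = {(0, 5), (0, 18), (5, 7), (5, 16), (8, 9), (8, 14), (10, 8), (10, 15), (11, 4), (11, 19), (13, 3), (13, 20), (14, 4), (14, 19), (16, 9), (16, 14), (17, 6), (17, 17), (18, 1), (18, 22), (20, 10), (20, 13), (21, 4), (21, 19), (22, 9), (22, 14)}; affine count = 26; |E(F_23)| = 27.

Discriminant check: Δ ∝ 4a³ + 27b² = 4·12³ + 27·2² = 4·1728 + 27·4 ≡ 5 (mod 23). Nonzero ⇒ E is nonsingular.
For each x ∈ F_23, compute rhs = x³ + 12·x + 2 mod 23, then count y ∈ F_23 with y² ≡ rhs.
  x = 0: rhs = 2, matching y values: 5, 18 (2 points).
  x = 1: rhs = 15, matching y values: none (0 points).
  x = 2: rhs = 11, matching y values: none (0 points).
  x = 3: rhs = 19, matching y values: none (0 points).
  x = 4: rhs = 22, matching y values: none (0 points).
  x = 5: rhs = 3, matching y values: 7, 16 (2 points).
  x = 6: rhs = 14, matching y values: none (0 points).
  x = 7: rhs = 15, matching y values: none (0 points).
  x = 8: rhs = 12, matching y values: 9, 14 (2 points).
  x = 9: rhs = 11, matching y values: none (0 points).
  x = 10: rhs = 18, matching y values: 8, 15 (2 points).
  x = 11: rhs = 16, matching y values: 4, 19 (2 points).
  x = 12: rhs = 11, matching y values: none (0 points).
  x = 13: rhs = 9, matching y values: 3, 20 (2 points).
  x = 14: rhs = 16, matching y values: 4, 19 (2 points).
  x = 15: rhs = 15, matching y values: none (0 points).
  x = 16: rhs = 12, matching y values: 9, 14 (2 points).
  x = 17: rhs = 13, matching y values: 6, 17 (2 points).
  x = 18: rhs = 1, matching y values: 1, 22 (2 points).
  x = 19: rhs = 5, matching y values: none (0 points).
  x = 20: rhs = 8, matching y values: 10, 13 (2 points).
  x = 21: rhs = 16, matching y values: 4, 19 (2 points).
  x = 22: rhs = 12, matching y values: 9, 14 (2 points).
Total affine count: 26.
Full point count |E(F_23)| = 26 + 1 = 27.
Hasse bound: |27 − (23+1)| = |3| = 3 ≤ 2√23 ≈ 9.5917 ✓.


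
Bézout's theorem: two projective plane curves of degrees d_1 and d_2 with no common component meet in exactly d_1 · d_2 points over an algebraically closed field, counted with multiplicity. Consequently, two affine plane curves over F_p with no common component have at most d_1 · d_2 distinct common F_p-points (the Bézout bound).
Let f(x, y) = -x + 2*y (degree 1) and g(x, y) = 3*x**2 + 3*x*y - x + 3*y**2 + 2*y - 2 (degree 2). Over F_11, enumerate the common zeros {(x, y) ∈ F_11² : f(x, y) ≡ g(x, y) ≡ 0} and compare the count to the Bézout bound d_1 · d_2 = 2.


Common zeros: {(5, 8), (6, 3)}; count = 2; Bézout bound = 2.

deg(f) = 1, deg(g) = 2, so Bézout bound = 2.
Scan x ∈ F_11. For each x, list the y ∈ F_11 with f(x, y) ≡ 0 and those with g(x, y) ≡ 0 (mod 11); the common zeros in that column are the intersection.
  x = 0: f ≡ 0 at y ∈ {0}; g ≡ 0 at y ∈ ∅; common: ∅.
  x = 1: f ≡ 0 at y ∈ {6}; g ≡ 0 at y ∈ {0, 2}; common: ∅.
  x = 2: f ≡ 0 at y ∈ {1}; g ≡ 0 at y ∈ {4, 8}; common: ∅.
  x = 3: f ≡ 0 at y ∈ {7}; g ≡ 0 at y ∈ {0}; common: ∅.
  x = 4: f ≡ 0 at y ∈ {2}; g ≡ 0 at y ∈ {5}; common: ∅.
  x = 5: f ≡ 0 at y ∈ {8}; g ≡ 0 at y ∈ {1, 8}; common: {8}.
  x = 6: f ≡ 0 at y ∈ {3}; g ≡ 0 at y ∈ {3, 5}; common: {3}.
  x = 7: f ≡ 0 at y ∈ {9}; g ≡ 0 at y ∈ ∅; common: ∅.
  x = 8: f ≡ 0 at y ∈ {4}; g ≡ 0 at y ∈ ∅; common: ∅.
  x = 9: f ≡ 0 at y ∈ {10}; g ≡ 0 at y ∈ {1, 4}; common: ∅.
  x = 10: f ≡ 0 at y ∈ {5}; g ≡ 0 at y ∈ ∅; common: ∅.
Collecting: common zeros = {(5, 8), (6, 3)}, so the count is 2.
Comparison with the Bézout bound: 2 ≤ 2 = deg(f)·deg(g), as expected for curves with no common component (the bound is attained).


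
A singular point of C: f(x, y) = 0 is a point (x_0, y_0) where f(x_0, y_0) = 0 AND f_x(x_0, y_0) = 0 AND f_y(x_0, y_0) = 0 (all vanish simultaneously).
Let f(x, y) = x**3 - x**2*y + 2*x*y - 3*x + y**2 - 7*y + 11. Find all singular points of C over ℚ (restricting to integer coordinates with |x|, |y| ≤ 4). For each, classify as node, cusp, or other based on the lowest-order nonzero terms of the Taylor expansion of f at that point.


Singular points: {(1, 3)}; classification: cusp.

Compute partial derivatives:
  f_x = 3*x**2 - 2*x*y + 2*y - 3.
  f_y = -x**2 + 2*x + 2*y - 7.
Scan x_0 ∈ {−4, ..., 4}. For each x_0, f_y(x_0, y) is a polynomial in y; find its integer roots y ∈ {−4, ..., 4}, then test f_x and f at those candidates.
  x = -4: f_y(-4, y) = 2*y - 31; no integer root y with |y| ≤ 4.
  x = -3: f_y(-3, y) = 2*y - 22; no integer root y with |y| ≤ 4.
  x = -2: f_y(-2, y) = 2*y - 15; no integer root y with |y| ≤ 4.
  x = -1: f_y(-1, y) = 2*y - 10; no integer root y with |y| ≤ 4.
  x = 0: f_y(0, y) = 2*y - 7; no integer root y with |y| ≤ 4.
  x = 1: f_y(1, y) = 2*y - 6; vanishes at y ∈ {3}. (1, 3): f_x = 0, f = 0 — SINGULAR.
  x = 2: f_y(2, y) = 2*y - 7; no integer root y with |y| ≤ 4.
  x = 3: f_y(3, y) = 2*y - 10; no integer root y with |y| ≤ 4.
  x = 4: f_y(4, y) = 2*y - 15; no integer root y with |y| ≤ 4.
Only singular point on the grid: (1, 3).
Classify: substitute x = 1 + u, y = 3 + v and expand: f = u**3 - u**2*v + v**2.
No constant or linear terms (consistent with a singular point). Quadratic part: v**2. Cubic part: u**3 - u**2*v.
The quadratic part v**2 is a perfect square, so there is a single (double) tangent line v = 0, i.e. y = 3. Restricting the cubic part to that line (v = 0) leaves u**3 ≠ 0, so f is not divisible by v and the branch is v² ≈ -u**3 to lowest order — this is a cusp.
Classification: cusp.


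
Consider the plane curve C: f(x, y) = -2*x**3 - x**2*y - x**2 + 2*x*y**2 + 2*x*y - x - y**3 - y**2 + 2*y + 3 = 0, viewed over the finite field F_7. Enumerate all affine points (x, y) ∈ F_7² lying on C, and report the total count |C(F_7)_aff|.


Affine F_7-points: {(3, 0), (3, 6), (6, 1)}; count = 3.

For each of the 49 pairs (x, y) ∈ F_7², evaluate f(x, y) mod 7. Record the zeros.
  x = 0: [0↦3, 1↦3, 2↦2, 3↦1, 4↦1, 5↦3, 6↦1]  zeros at y ∈ ∅
  x = 1: [0↦6, 1↦2, 2↦1, 3↦4, 4↦5, 5↦5, 6↦5]  zeros at y ∈ ∅
  x = 2: [0↦2, 1↦6, 2↦3, 3↦1, 4↦1, 5↦4, 6↦4]  zeros at y ∈ ∅
  x = 3: [0↦0, 1↦3, 2↦3, 3↦1, 4↦5, 5↦2, 6↦0]  zeros at y ∈ {0, 6}
  x = 4: [0↦2, 1↦2, 2↦3, 3↦6, 4↦5, 5↦1, 6↦2]  zeros at y ∈ ∅
  x = 5: [0↦3, 1↦5, 2↦5, 3↦4, 4↦3, 5↦3, 6↦5]  zeros at y ∈ ∅
  x = 6: [0↦5, 1↦0, 2↦4, 3↦4, 4↦1, 5↦3, 6↦4]  zeros at y ∈ {1}
Collecting zeros: affine points = {(3, 0), (3, 6), (6, 1)}.
Total count |C(F_7)_aff| = 3.


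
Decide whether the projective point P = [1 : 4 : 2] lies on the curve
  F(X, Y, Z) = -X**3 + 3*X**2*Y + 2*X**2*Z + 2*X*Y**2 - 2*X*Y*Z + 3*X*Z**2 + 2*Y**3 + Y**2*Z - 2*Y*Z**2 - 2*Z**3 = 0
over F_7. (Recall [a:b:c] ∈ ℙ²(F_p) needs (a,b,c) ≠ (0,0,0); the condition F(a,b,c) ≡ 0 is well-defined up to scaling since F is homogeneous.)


F(1,4,2) ≡ 1 (mod 7); P is NOT on the curve.

Evaluate F(1, 4, 2) term-by-term (mod 7).
  -X**3 ↦ -1·1·1·1 = -1
  3*X**2*Y ↦ 3·1·4·1 = 12
  2*X**2*Z ↦ 2·1·1·2 = 4
  2*X*Y**2 ↦ 2·1·16·1 = 32
  -2*X*Y*Z ↦ -2·1·4·2 = -16
  3*X*Z**2 ↦ 3·1·1·4 = 12
  2*Y**3 ↦ 2·1·64·1 = 128
  Y**2*Z ↦ 1·1·16·2 = 32
  -2*Y*Z**2 ↦ -2·1·4·4 = -32
  -2*Z**3 ↦ -2·1·1·8 = -16
Sum: F(1, 4, 2) = (-1) + (12) + (4) + (32) + (-16) + (12) + (128) + (32) + (-32) + (-16) = 155.
Reducing mod 7: 155 ≡ 1 (mod 7).
Since F(a, b, c) ≡ 1 ≠ 0 (mod 7), P does NOT lie on the curve.


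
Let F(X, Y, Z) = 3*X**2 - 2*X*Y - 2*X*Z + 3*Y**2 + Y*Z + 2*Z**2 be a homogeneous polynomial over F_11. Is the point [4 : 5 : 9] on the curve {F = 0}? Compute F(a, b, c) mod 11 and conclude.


F(4,5,9) ≡ 9 (mod 11); P is NOT on the curve.

Evaluate F(4, 5, 9) term-by-term (mod 11).
  3*X**2 ↦ 3·16·1·1 = 48
  -2*X*Y ↦ -2·4·5·1 = -40
  -2*X*Z ↦ -2·4·1·9 = -72
  3*Y**2 ↦ 3·1·25·1 = 75
  Y*Z ↦ 1·1·5·9 = 45
  2*Z**2 ↦ 2·1·1·81 = 162
Sum: F(4, 5, 9) = (48) + (-40) + (-72) + (75) + (45) + (162) = 218.
Reducing mod 11: 218 ≡ 9 (mod 11).
Since F(a, b, c) ≡ 9 ≠ 0 (mod 11), P does NOT lie on the curve.


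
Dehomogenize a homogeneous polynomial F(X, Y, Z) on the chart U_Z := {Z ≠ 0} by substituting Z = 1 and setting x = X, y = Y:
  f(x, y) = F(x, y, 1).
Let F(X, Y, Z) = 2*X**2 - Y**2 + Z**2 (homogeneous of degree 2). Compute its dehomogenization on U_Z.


f(x, y) = 2*x**2 - y**2 + 1

On U_Z we set Z = 1. Each monomial c·X^i·Y^j·Z^k in F becomes c·x^i·y^j·1^k = c·x^i·y^j.
Substituting Z = 1: F(X, Y, 1) = 2*x**2 - y**2 + 1.
Note: deg(f) ≤ deg(F) = 2; strict inequality happens when F is divisible by Z (lost terms).


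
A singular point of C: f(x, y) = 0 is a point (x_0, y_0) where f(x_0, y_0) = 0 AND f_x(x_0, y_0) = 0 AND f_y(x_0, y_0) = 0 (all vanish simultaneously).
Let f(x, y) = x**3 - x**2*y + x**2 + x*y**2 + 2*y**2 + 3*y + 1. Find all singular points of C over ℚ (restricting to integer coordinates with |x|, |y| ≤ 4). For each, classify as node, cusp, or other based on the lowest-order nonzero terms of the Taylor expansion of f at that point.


Singular points: {(-1, -1)}; classification: node.

Compute partial derivatives:
  f_x = 3*x**2 - 2*x*y + 2*x + y**2.
  f_y = -x**2 + 2*x*y + 4*y + 3.
Scan x_0 ∈ {−4, ..., 4}. For each x_0, f_y(x_0, y) is a polynomial in y; find its integer roots y ∈ {−4, ..., 4}, then test f_x and f at those candidates.
  x = -4: f_y(-4, y) = -4*y - 13; no integer root y with |y| ≤ 4.
  x = -3: f_y(-3, y) = -2*y - 6; vanishes at y ∈ {-3}. (-3, -3): f_x = 12 ≠ 0.
  x = -2: f_y(-2, y) = -1; no integer root y with |y| ≤ 4.
  x = -1: f_y(-1, y) = 2*y + 2; vanishes at y ∈ {-1}. (-1, -1): f_x = 0, f = 0 — SINGULAR.
  x = 0: f_y(0, y) = 4*y + 3; no integer root y with |y| ≤ 4.
  x = 1: f_y(1, y) = 6*y + 2; no integer root y with |y| ≤ 4.
  x = 2: f_y(2, y) = 8*y - 1; no integer root y with |y| ≤ 4.
  x = 3: f_y(3, y) = 10*y - 6; no integer root y with |y| ≤ 4.
  x = 4: f_y(4, y) = 12*y - 13; no integer root y with |y| ≤ 4.
Only singular point on the grid: (-1, -1).
Classify: substitute x = -1 + u, y = -1 + v and expand: f = u**3 - u**2*v - u**2 + u*v**2 + v**2.
No constant or linear terms (consistent with a singular point). Quadratic part: -u**2 + v**2. Cubic part: u**3 - u**2*v + u*v**2.
The quadratic part v**2 - u**2 = (v − u)(v + u) splits into two distinct linear factors, so there are two distinct tangent lines y − -1 = ±(x − -1) — this is a node (ordinary double point).
Classification: node.


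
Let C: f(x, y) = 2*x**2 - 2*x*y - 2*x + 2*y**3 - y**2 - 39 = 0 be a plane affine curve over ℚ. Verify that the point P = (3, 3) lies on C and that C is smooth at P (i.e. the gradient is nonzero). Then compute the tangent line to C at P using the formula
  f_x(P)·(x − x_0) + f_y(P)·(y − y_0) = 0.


Tangent line at P: 4*x + 42*y - 138 = 0.

Step 1: f(3, 3) = 0, so P lies on C.
Step 2: partial derivatives
  f_x(x, y) = 4*x - 2*y - 2, f_y(x, y) = -2*x + 6*y**2 - 2*y.
  f_x(P) = 4, f_y(P) = 42 (gradient nonzero, so P is smooth).
Step 3: tangent line at P: 4·(x − 3) + 42·(y − 3) = 0.
Expanding: 4*x + 42*y - 138 = 0.


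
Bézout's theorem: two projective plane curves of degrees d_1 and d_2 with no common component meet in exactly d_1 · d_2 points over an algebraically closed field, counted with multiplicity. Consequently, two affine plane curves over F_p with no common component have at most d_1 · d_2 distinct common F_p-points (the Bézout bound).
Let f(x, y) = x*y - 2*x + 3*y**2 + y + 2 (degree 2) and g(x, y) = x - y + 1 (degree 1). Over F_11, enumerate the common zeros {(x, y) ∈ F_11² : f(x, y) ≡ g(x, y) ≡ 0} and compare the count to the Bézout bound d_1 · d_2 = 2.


Common zeros: ∅; count = 0; Bézout bound = 2.

deg(f) = 2, deg(g) = 1, so Bézout bound = 2.
Scan x ∈ F_11. For each x, list the y ∈ F_11 with f(x, y) ≡ 0 and those with g(x, y) ≡ 0 (mod 11); the common zeros in that column are the intersection.
  x = 0: f ≡ 0 at y ∈ ∅; g ≡ 0 at y ∈ {1}; common: ∅.
  x = 1: f ≡ 0 at y ∈ {0, 3}; g ≡ 0 at y ∈ {2}; common: ∅.
  x = 2: f ≡ 0 at y ∈ {5}; g ≡ 0 at y ∈ {3}; common: ∅.
  x = 3: f ≡ 0 at y ∈ {8, 9}; g ≡ 0 at y ∈ {4}; common: ∅.
  x = 4: f ≡ 0 at y ∈ {6, 7}; g ≡ 0 at y ∈ {5}; common: ∅.
  x = 5: f ≡ 0 at y ∈ {10}; g ≡ 0 at y ∈ {6}; common: ∅.
  x = 6: f ≡ 0 at y ∈ {1, 4}; g ≡ 0 at y ∈ {7}; common: ∅.
  x = 7: f ≡ 0 at y ∈ ∅; g ≡ 0 at y ∈ {8}; common: ∅.
  x = 8: f ≡ 0 at y ∈ ∅; g ≡ 0 at y ∈ {9}; common: ∅.
  x = 9: f ≡ 0 at y ∈ ∅; g ≡ 0 at y ∈ {10}; common: ∅.
  x = 10: f ≡ 0 at y ∈ ∅; g ≡ 0 at y ∈ {0}; common: ∅.
Collecting: common zeros = ∅, so the count is 0.
Comparison with the Bézout bound: 0 ≤ 2 = deg(f)·deg(g), as expected for curves with no common component (the affine F_11-count falls short of the bound because intersections may lie at infinity, over extension fields, or carry multiplicity).


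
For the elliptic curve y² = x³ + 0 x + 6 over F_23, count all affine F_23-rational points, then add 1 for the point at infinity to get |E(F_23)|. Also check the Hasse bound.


Affine points = {(0, 11), (0, 12), (4, 1), (4, 22), (5, 4), (5, 19), (7, 2), (7, 21), (8, 9), (8, 14), (11, 7), (11, 16), (12, 3), (12, 20), (13, 8), (13, 15), (14, 6), (14, 17), (15, 0), (16, 10), (16, 13), (20, 5), (20, 18)}; affine count = 23; |E(F_23)| = 24.

Discriminant check: Δ ∝ 4a³ + 27b² = 4·0³ + 27·6² = 4·0 + 27·36 ≡ 6 (mod 23). Nonzero ⇒ E is nonsingular.
For each x ∈ F_23, compute rhs = x³ + 0·x + 6 mod 23, then count y ∈ F_23 with y² ≡ rhs.
  x = 0: rhs = 6, matching y values: 11, 12 (2 points).
  x = 1: rhs = 7, matching y values: none (0 points).
  x = 2: rhs = 14, matching y values: none (0 points).
  x = 3: rhs = 10, matching y values: none (0 points).
  x = 4: rhs = 1, matching y values: 1, 22 (2 points).
  x = 5: rhs = 16, matching y values: 4, 19 (2 points).
  x = 6: rhs = 15, matching y values: none (0 points).
  x = 7: rhs = 4, matching y values: 2, 21 (2 points).
  x = 8: rhs = 12, matching y values: 9, 14 (2 points).
  x = 9: rhs = 22, matching y values: none (0 points).
  x = 10: rhs = 17, matching y values: none (0 points).
  x = 11: rhs = 3, matching y values: 7, 16 (2 points).
  x = 12: rhs = 9, matching y values: 3, 20 (2 points).
  x = 13: rhs = 18, matching y values: 8, 15 (2 points).
  x = 14: rhs = 13, matching y values: 6, 17 (2 points).
  x = 15: rhs = 0, matching y values: 0 (1 points).
  x = 16: rhs = 8, matching y values: 10, 13 (2 points).
  x = 17: rhs = 20, matching y values: none (0 points).
  x = 18: rhs = 19, matching y values: none (0 points).
  x = 19: rhs = 11, matching y values: none (0 points).
  x = 20: rhs = 2, matching y values: 5, 18 (2 points).
  x = 21: rhs = 21, matching y values: none (0 points).
  x = 22: rhs = 5, matching y values: none (0 points).
Total affine count: 23.
Full point count |E(F_23)| = 23 + 1 = 24.
Hasse bound: |24 − (23+1)| = |0| = 0 ≤ 2√23 ≈ 9.5917 ✓.


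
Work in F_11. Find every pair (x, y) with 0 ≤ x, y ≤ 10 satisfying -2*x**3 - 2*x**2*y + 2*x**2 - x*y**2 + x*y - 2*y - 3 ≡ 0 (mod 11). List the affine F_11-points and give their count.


Affine F_11-points: {(0, 4), (2, 0), (2, 7), (4, 0), (4, 9), (6, 0), (6, 7), (8, 7), (8, 8), (9, 1), (9, 5)}; count = 11.

For each of the 121 pairs (x, y) ∈ F_11², evaluate f(x, y) mod 11. Record the zeros.
  x = 0: [0↦8, 1↦6, 2↦4, 3↦2, 4↦0, 5↦9, 6↦7, 7↦5, 8↦3, 9↦1, 10↦10]  zeros at y ∈ {4}
  x = 1: [0↦8, 1↦4, 2↦9, 3↦1, 4↦2, 5↦1, 6↦9, 7↦4, 8↦8, 9↦10, 10↦10]  zeros at y ∈ ∅
  x = 2: [0↦0, 1↦1, 2↦9, 3↦2, 4↦2, 5↦9, 6↦1, 7↦0, 8↦6, 9↦8, 10↦6]  zeros at y ∈ {0, 7}
  x = 3: [0↦5, 1↦7, 2↦3, 3↦4, 4↦10, 5↦10, 6↦4, 7↦3, 8↦7, 9↦5, 10↦8]  zeros at y ∈ ∅
  x = 4: [0↦0, 1↦10, 2↦1, 3↦6, 4↦3, 5↦3, 6↦6, 7↦1, 8↦10, 9↦0, 10↦4]  zeros at y ∈ {0, 9}
  x = 5: [0↦6, 1↦9, 2↦2, 3↦7, 4↦2, 5↦9, 6↦6, 7↦4, 8↦3, 9↦3, 10↦4]  zeros at y ∈ ∅
  x = 6: [0↦0, 1↦3, 2↦5, 3↦6, 4↦6, 5↦5, 6↦3, 7↦0, 8↦7, 9↦2, 10↦7]  zeros at y ∈ {0, 7}
  x = 7: [0↦3, 1↦2, 2↦9, 3↦2, 4↦3, 5↦1, 6↦7, 7↦10, 8↦10, 9↦7, 10↦1]  zeros at y ∈ ∅
  x = 8: [0↦3, 1↦5, 2↦2, 3↦5, 4↦3, 5↦7, 6↦6, 7↦0, 8↦0, 9↦6, 10↦7]  zeros at y ∈ {7, 8}
  x = 9: [0↦10, 1↦0, 2↦5, 3↦3, 4↦5, 5↦0, 6↦10, 7↦2, 8↦9, 9↦9, 10↦2]  zeros at y ∈ {1, 5}
  x = 10: [0↦1, 1↦8, 2↦6, 3↦6, 4↦8, 5↦1, 6↦7, 7↦4, 8↦3, 9↦4, 10↦7]  zeros at y ∈ ∅
Collecting zeros: affine points = {(0, 4), (2, 0), (2, 7), (4, 0), (4, 9), (6, 0), (6, 7), (8, 7), (8, 8), (9, 1), (9, 5)}.
Total count |C(F_11)_aff| = 11.


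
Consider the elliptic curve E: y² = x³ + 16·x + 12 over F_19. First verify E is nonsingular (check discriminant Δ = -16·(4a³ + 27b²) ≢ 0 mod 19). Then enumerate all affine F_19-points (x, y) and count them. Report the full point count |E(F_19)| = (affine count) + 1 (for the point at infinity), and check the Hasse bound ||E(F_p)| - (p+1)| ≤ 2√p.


Affine points = {(3, 7), (3, 12), (4, 8), (4, 11), (6, 1), (6, 18), (7, 7), (7, 12), (8, 5), (8, 14), (9, 7), (9, 12), (13, 2), (13, 17), (14, 4), (14, 15), (15, 6), (15, 13)}; affine count = 18; |E(F_19)| = 19.

Discriminant check: Δ ∝ 4a³ + 27b² = 4·16³ + 27·12² = 4·4096 + 27·144 ≡ 18 (mod 19). Nonzero ⇒ E is nonsingular.
For each x ∈ F_19, compute rhs = x³ + 16·x + 12 mod 19, then count y ∈ F_19 with y² ≡ rhs.
  x = 0: rhs = 12, matching y values: none (0 points).
  x = 1: rhs = 10, matching y values: none (0 points).
  x = 2: rhs = 14, matching y values: none (0 points).
  x = 3: rhs = 11, matching y values: 7, 12 (2 points).
  x = 4: rhs = 7, matching y values: 8, 11 (2 points).
  x = 5: rhs = 8, matching y values: none (0 points).
  x = 6: rhs = 1, matching y values: 1, 18 (2 points).
  x = 7: rhs = 11, matching y values: 7, 12 (2 points).
  x = 8: rhs = 6, matching y values: 5, 14 (2 points).
  x = 9: rhs = 11, matching y values: 7, 12 (2 points).
  x = 10: rhs = 13, matching y values: none (0 points).
  x = 11: rhs = 18, matching y values: none (0 points).
  x = 12: rhs = 13, matching y values: none (0 points).
  x = 13: rhs = 4, matching y values: 2, 17 (2 points).
  x = 14: rhs = 16, matching y values: 4, 15 (2 points).
  x = 15: rhs = 17, matching y values: 6, 13 (2 points).
  x = 16: rhs = 13, matching y values: none (0 points).
  x = 17: rhs = 10, matching y values: none (0 points).
  x = 18: rhs = 14, matching y values: none (0 points).
Total affine count: 18.
Full point count |E(F_19)| = 18 + 1 = 19.
Hasse bound: |19 − (19+1)| = |-1| = 1 ≤ 2√19 ≈ 8.7178 ✓.


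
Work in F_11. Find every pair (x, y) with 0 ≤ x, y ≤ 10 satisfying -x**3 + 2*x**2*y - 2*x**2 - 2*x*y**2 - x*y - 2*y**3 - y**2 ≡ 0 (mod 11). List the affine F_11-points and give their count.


Affine F_11-points: {(0, 0), (0, 5), (3, 8), (5, 1), (6, 6), (8, 1), (8, 2), (8, 5), (9, 0), (9, 1), (9, 6)}; count = 11.

For each of the 121 pairs (x, y) ∈ F_11², evaluate f(x, y) mod 11. Record the zeros.
  x = 0: [0↦0, 1↦8, 2↦2, 3↦3, 4↦10, 5↦0, 6↦5, 7↦2, 8↦1, 9↦1, 10↦1]  zeros at y ∈ {0, 5}
  x = 1: [0↦8, 1↦4, 2↦4, 3↦7, 4↦1, 5↦7, 6↦2, 7↦7, 8↦10, 9↦10, 10↦6]  zeros at y ∈ ∅
  x = 2: [0↦6, 1↦5, 2↦4, 3↦2, 4↦9, 5↦2, 6↦2, 7↦8, 8↦8, 9↦1, 10↦8]  zeros at y ∈ ∅
  x = 3: [0↦10, 1↦5, 2↦7, 3↦4, 4↦6, 5↦1, 6↦10, 7↦10, 8↦0, 9↦1, 10↦1]  zeros at y ∈ {8}
  x = 4: [0↦3, 1↦9, 2↦7, 3↦7, 4↦8, 5↦9, 6↦9, 7↦7, 8↦2, 9↦4, 10↦1]  zeros at y ∈ ∅
  x = 5: [0↦1, 1↦0, 2↦9, 3↦5, 4↦9, 5↦9, 6↦4, 7↦4, 8↦8, 9↦4, 10↦2]  zeros at y ∈ {1}
  x = 6: [0↦9, 1↦5, 2↦7, 3↦3, 4↦3, 5↦6, 6↦0, 7↦6, 8↦1, 9↦6, 10↦9]  zeros at y ∈ {6}
  x = 7: [0↦10, 1↦7, 2↦6, 3↦6, 4↦6, 5↦5, 6↦2, 7↦7, 8↦8, 9↦4, 10↦5]  zeros at y ∈ ∅
  x = 8: [0↦9, 1↦0, 2↦0, 3↦8, 4↦1, 5↦0, 6↦4, 7↦1, 8↦1, 9↦3, 10↦6]  zeros at y ∈ {1, 2, 5}
  x = 9: [0↦0, 1↦0, 2↦5, 3↦3, 4↦4, 5↦7, 6↦0, 7↦4, 8↦7, 9↦8, 10↦6]  zeros at y ∈ {0, 1, 6}
  x = 10: [0↦10, 1↦1, 2↦4, 3↦7, 4↦9, 5↦9, 6↦6, 7↦10, 8↦9, 9↦2, 10↦10]  zeros at y ∈ ∅
Collecting zeros: affine points = {(0, 0), (0, 5), (3, 8), (5, 1), (6, 6), (8, 1), (8, 2), (8, 5), (9, 0), (9, 1), (9, 6)}.
Total count |C(F_11)_aff| = 11.


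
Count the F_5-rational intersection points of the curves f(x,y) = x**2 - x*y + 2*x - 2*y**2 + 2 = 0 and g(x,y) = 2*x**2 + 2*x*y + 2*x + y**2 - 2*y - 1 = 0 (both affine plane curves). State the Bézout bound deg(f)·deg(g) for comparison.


Common zeros: {(2, 4), (4, 2)}; count = 2; Bézout bound = 4.

deg(f) = 2, deg(g) = 2, so Bézout bound = 4.
Scan x ∈ F_5. For each x, list the y ∈ F_5 with f(x, y) ≡ 0 and those with g(x, y) ≡ 0 (mod 5); the common zeros in that column are the intersection.
  x = 0: f ≡ 0 at y ∈ {1, 4}; g ≡ 0 at y ∈ ∅; common: ∅.
  x = 1: f ≡ 0 at y ∈ {0, 2}; g ≡ 0 at y ∈ ∅; common: ∅.
  x = 2: f ≡ 0 at y ∈ {0, 4}; g ≡ 0 at y ∈ {4}; common: {4}.
  x = 3: f ≡ 0 at y ∈ {3}; g ≡ 0 at y ∈ {2, 4}; common: ∅.
  x = 4: f ≡ 0 at y ∈ {1, 2}; g ≡ 0 at y ∈ {2}; common: {2}.
Collecting: common zeros = {(2, 4), (4, 2)}, so the count is 2.
Comparison with the Bézout bound: 2 ≤ 4 = deg(f)·deg(g), as expected for curves with no common component (the affine F_5-count falls short of the bound because intersections may lie at infinity, over extension fields, or carry multiplicity).
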